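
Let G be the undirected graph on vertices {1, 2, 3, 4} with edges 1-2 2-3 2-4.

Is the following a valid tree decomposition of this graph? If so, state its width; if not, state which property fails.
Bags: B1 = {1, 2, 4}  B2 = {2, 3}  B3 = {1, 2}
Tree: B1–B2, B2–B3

No — bags containing vertex 1 are not connected in the tree.

A tree decomposition must satisfy three properties: every vertex lies in some bag; for every edge, both endpoints lie together in some bag; and for every vertex, the bags containing it form a connected subtree. Here bags containing vertex 1 are not connected in the tree, so the decomposition is invalid.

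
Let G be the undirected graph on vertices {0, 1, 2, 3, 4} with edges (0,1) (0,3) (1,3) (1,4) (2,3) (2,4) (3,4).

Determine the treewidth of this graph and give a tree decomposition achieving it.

Each bag holds 3 vertices, so the decomposition has width 2, which upper-bounds the treewidth. On the other hand G contains the 3-clique {0, 1, 3}. A clique must lie in a single bag of any decomposition, so no decomposition can have width below 2. The upper and lower bounds meet at 2, so that is the treewidth.

Treewidth 2.
Bags: B1 = {1, 3, 4}  B2 = {0, 1, 3}  B3 = {2, 3, 4}
Tree: B1–B2, B1–B3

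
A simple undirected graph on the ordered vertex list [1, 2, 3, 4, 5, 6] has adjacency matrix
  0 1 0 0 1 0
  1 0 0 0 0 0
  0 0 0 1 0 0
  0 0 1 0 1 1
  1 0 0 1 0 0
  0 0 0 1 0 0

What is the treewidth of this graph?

A width-1 tree decomposition is:
Bags: B1 = {4, 5}  B2 = {3, 4}  B3 = {1, 5}  B4 = {4, 6}  B5 = {1, 2}
Tree: B1–B2, B1–B3, B2–B4, B3–B5
The largest bag has 2 vertices, giving width 1; this decomposition certifies tw(G) ≤ 1. Since G has at least one edge (e.g. 5–4), it is not an edgeless graph, so tw(G) ≥ 1. Combining the bounds, tw(G) = 1.

1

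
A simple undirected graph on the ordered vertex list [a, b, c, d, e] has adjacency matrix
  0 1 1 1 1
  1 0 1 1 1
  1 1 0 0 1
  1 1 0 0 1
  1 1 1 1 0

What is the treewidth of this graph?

A width-3 tree decomposition is:
Bags: B1 = {a, b, c, e}  B2 = {a, b, d, e}
Tree: B1–B2
Every bag has size at most 4, so the width is 4 − 1 = 3 and tw(G) ≤ 3. Conversely, {a, b, d, e} is a clique of size 4, and the vertices of any clique must share a bag in every tree decomposition; so some bag has ≥ 4 vertices and tw(G) ≥ 3. Combining the bounds, tw(G) = 3.

3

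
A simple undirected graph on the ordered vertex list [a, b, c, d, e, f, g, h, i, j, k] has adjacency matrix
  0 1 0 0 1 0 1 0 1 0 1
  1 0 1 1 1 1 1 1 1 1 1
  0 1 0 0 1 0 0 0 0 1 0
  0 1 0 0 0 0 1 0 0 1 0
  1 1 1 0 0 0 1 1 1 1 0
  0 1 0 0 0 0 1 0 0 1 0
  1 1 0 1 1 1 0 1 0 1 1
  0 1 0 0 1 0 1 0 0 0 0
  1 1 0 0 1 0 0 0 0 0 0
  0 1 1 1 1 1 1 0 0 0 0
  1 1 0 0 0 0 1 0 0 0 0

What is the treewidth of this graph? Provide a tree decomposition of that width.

Treewidth 3.
Bags: B1 = {a, b, e, g}  B2 = {b, e, g, j}  B3 = {b, e, g, h}  B4 = {a, b, e, i}  B5 = {b, d, g, j}  B6 = {b, c, e, j}  B7 = {a, b, g, k}  B8 = {b, f, g, j}
Tree: B1–B2, B1–B3, B1–B4, B2–B5, B2–B6, B1–B7, B2–B8

Every bag has size at most 4, so the width is 4 − 1 = 3 and tw(G) ≤ 3. On the other hand G contains the 4-clique {b, d, g, j}. A clique must lie in a single bag of any decomposition, so no decomposition can have width below 3. Hence tw(G) = 3 exactly.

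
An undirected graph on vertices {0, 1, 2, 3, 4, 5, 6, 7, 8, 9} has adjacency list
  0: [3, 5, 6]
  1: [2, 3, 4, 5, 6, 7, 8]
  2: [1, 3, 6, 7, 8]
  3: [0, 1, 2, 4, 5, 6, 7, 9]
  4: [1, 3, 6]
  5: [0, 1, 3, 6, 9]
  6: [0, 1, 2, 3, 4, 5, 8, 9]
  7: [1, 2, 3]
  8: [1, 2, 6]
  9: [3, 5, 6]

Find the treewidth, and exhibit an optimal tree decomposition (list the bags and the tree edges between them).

Every bag has size at most 4, so the width is 4 − 1 = 3 and tw(G) ≤ 3. For the lower bound, the 4 vertices {1, 2, 6, 8} are pairwise adjacent, and any tree decomposition puts a clique entirely inside one bag — forcing width ≥ 3. Therefore the treewidth is 3.

Treewidth 3.
One such decomposition:
Bags: B1 = {1, 3, 5, 6}  B2 = {0, 3, 5, 6}  B3 = {1, 3, 4, 6}  B4 = {3, 5, 6, 9}  B5 = {1, 2, 3, 6}  B6 = {1, 2, 3, 7}  B7 = {1, 2, 6, 8}
Tree: B1–B2, B1–B3, B1–B4, B3–B5, B5–B6, B5–B7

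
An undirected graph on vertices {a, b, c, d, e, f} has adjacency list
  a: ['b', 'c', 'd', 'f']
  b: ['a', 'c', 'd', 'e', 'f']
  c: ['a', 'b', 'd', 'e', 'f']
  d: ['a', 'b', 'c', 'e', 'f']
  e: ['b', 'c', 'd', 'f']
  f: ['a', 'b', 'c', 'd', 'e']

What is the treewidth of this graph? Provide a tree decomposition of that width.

The largest bag has 5 vertices, giving width 4; this decomposition certifies tw(G) ≤ 4. Conversely, {b, c, d, e, f} is a clique of size 5, and the vertices of any clique must share a bag in every tree decomposition; so some bag has ≥ 5 vertices and tw(G) ≥ 4. The upper and lower bounds meet at 4, so that is the treewidth.

Treewidth 4.
Bags: B1 = {a, b, c, d, f}  B2 = {b, c, d, e, f}
Tree: B1–B2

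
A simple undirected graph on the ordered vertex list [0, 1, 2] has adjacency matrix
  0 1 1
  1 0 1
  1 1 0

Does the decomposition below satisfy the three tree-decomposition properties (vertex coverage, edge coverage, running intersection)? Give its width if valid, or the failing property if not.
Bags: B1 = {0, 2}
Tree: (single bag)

No — vertex 1 appears in no bag.

A tree decomposition must satisfy three properties: every vertex lies in some bag; for every edge, both endpoints lie together in some bag; and for every vertex, the bags containing it form a connected subtree. Here vertex 1 appears in no bag, so the decomposition is invalid.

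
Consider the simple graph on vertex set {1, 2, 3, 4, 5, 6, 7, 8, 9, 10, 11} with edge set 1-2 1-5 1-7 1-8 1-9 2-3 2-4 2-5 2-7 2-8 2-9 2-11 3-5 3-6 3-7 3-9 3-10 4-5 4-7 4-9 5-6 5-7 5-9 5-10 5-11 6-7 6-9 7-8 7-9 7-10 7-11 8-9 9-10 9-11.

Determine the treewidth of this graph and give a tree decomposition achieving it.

Each bag holds 5 vertices, so the decomposition has width 4, which upper-bounds the treewidth. On the other hand G contains the 5-clique {1, 2, 7, 8, 9}. A clique must lie in a single bag of any decomposition, so no decomposition can have width below 4. The upper and lower bounds meet at 4, so that is the treewidth.

Treewidth 4.
Bags: B1 = {3, 5, 6, 7, 9}  B2 = {2, 3, 5, 7, 9}  B3 = {2, 5, 7, 9, 11}  B4 = {3, 5, 7, 9, 10}  B5 = {1, 2, 5, 7, 9}  B6 = {1, 2, 7, 8, 9}  B7 = {2, 4, 5, 7, 9}
Tree: B1–B2, B2–B3, B1–B4, B2–B5, B5–B6, B2–B7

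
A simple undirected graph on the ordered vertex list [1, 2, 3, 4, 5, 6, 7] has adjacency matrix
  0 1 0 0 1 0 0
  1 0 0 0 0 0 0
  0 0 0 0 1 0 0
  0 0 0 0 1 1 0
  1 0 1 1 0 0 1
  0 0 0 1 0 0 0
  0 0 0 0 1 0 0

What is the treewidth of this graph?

1

A width-1 tree decomposition is:
Bags: B1 = {4, 5}  B2 = {4, 6}  B3 = {1, 5}  B4 = {3, 5}  B5 = {1, 2}  B6 = {5, 7}
Tree: B1–B2, B1–B3, B1–B4, B3–B5, B1–B6
Each bag holds 2 vertices, so the decomposition has width 1, which upper-bounds the treewidth. Since G has at least one edge (e.g. 5–4), it is not an edgeless graph, so tw(G) ≥ 1. Therefore the treewidth is 1.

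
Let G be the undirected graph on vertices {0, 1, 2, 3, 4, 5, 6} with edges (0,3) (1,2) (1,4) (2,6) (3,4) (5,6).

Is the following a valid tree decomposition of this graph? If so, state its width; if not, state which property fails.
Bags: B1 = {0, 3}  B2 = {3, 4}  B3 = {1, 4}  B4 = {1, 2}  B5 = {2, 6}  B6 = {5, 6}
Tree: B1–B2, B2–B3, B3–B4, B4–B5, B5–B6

Yes; width 1.

Every vertex of G appears in some bag (union = {0, 1, 2, 3, 4, 5, 6}); every edge is covered by a bag; and for each vertex v the set of bags containing v is connected in the bag tree. The decomposition is therefore valid. The largest bag has 2 vertices, so the width is 1.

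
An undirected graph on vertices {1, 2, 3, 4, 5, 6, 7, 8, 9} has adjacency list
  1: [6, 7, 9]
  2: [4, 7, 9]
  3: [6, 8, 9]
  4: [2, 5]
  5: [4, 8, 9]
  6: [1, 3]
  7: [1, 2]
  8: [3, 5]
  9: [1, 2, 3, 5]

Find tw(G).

3

A width-3 tree decomposition is:
Bags: B1 = {2, 4, 5, 7}  B2 = {2, 5, 7, 9}  B3 = {1, 5, 7, 9}  B4 = {1, 5, 8, 9}  B5 = {1, 3, 8, 9}  B6 = {1, 3, 6, 8}
Tree: B1–B2, B2–B3, B3–B4, B4–B5, B5–B6
Every bag has size at most 4, so the width is 4 − 1 = 3 and tw(G) ≤ 3. For the lower bound: the 4 vertex sets {2,4,7}, {5}, {9}, {1,3,6,8} are disjoint, each induces a connected subgraph, and every pair is joined by at least one edge of G. Contracting each set to a single vertex therefore yields K_{4} as a minor, and since treewidth is minor-monotone, tw(G) ≥ tw(K_{4}) = 3. The upper and lower bounds meet at 3, so that is the treewidth.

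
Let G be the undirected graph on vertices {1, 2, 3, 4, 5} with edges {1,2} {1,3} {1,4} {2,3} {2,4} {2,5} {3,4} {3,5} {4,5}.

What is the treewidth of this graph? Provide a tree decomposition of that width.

The largest bag has 4 vertices, giving width 3; this decomposition certifies tw(G) ≤ 3. On the other hand G contains the 4-clique {1, 2, 3, 4}. A clique must lie in a single bag of any decomposition, so no decomposition can have width below 3. Therefore the treewidth is 3.

Treewidth 3.
Bags: B1 = {1, 2, 3, 4}  B2 = {2, 3, 4, 5}
Tree: B1–B2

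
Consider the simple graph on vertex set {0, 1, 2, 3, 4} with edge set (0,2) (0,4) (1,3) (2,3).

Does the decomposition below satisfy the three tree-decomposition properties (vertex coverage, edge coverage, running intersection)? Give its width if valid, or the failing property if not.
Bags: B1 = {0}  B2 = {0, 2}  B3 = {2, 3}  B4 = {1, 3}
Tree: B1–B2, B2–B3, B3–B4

No — vertex 4 appears in no bag.

A tree decomposition must satisfy three properties: every vertex lies in some bag; for every edge, both endpoints lie together in some bag; and for every vertex, the bags containing it form a connected subtree. Here vertex 4 appears in no bag, so the decomposition is invalid.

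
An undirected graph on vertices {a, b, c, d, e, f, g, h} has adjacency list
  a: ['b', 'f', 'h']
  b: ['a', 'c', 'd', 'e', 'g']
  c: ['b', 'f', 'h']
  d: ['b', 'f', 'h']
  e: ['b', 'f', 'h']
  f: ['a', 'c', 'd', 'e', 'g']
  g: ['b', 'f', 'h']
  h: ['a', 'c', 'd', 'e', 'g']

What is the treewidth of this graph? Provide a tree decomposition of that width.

Treewidth 3.
Bags: B1 = {b, c, f, h}  B2 = {a, b, f, h}  B3 = {b, f, g, h}  B4 = {b, e, f, h}  B5 = {b, d, f, h}
Tree: B1–B2, B2–B3, B3–B4, B4–B5

Each bag holds 4 vertices, so the decomposition has width 3, which upper-bounds the treewidth. For the lower bound: the 4 vertex sets {b,c}, {a,h}, {f}, {g} are disjoint, each induces a connected subgraph, and every pair is joined by at least one edge of G. Contracting each set to a single vertex therefore yields K_{4} as a minor, and since treewidth is minor-monotone, tw(G) ≥ tw(K_{4}) = 3. Combining the bounds, tw(G) = 3.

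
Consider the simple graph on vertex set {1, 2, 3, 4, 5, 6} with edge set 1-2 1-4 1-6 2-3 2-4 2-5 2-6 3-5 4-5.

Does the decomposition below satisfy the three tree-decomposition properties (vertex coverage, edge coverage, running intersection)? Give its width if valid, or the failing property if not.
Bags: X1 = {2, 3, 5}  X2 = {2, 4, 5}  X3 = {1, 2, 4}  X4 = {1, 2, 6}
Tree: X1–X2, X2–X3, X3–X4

Yes; width 2.

Vertex coverage: the bags together contain {1, 2, 3, 4, 5, 6}, the full vertex set. Edge coverage: each edge of G has both endpoints in at least one bag. Running intersection: for every vertex, the bags containing it form a connected subtree. All three properties hold, so this is a valid tree decomposition of width max|bag| − 1 = 2, and hence tw(G) ≤ 2.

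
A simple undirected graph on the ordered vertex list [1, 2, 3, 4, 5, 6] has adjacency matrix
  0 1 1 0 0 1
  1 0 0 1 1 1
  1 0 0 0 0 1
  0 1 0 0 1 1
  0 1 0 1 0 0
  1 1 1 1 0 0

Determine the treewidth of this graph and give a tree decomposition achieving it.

Every bag has size at most 3, so the width is 3 − 1 = 2 and tw(G) ≤ 2. For the lower bound, the 3 vertices {1, 2, 6} are pairwise adjacent, and any tree decomposition puts a clique entirely inside one bag — forcing width ≥ 2. Hence tw(G) = 2 exactly.

Treewidth 2.
One such decomposition:
Bags: B1 = {2, 4, 6}  B2 = {1, 2, 6}  B3 = {1, 3, 6}  B4 = {2, 4, 5}
Tree: B1–B2, B2–B3, B1–B4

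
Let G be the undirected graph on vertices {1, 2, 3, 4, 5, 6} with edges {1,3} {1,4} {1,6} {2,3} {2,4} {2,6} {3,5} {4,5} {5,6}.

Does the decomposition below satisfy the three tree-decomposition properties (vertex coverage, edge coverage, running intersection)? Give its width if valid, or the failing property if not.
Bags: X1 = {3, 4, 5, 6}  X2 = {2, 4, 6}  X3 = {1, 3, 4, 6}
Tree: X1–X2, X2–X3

No — edge (3,2) lies in no bag.

A tree decomposition must satisfy three properties: every vertex lies in some bag; for every edge, both endpoints lie together in some bag; and for every vertex, the bags containing it form a connected subtree. Here edge (3,2) lies in no bag, so the decomposition is invalid.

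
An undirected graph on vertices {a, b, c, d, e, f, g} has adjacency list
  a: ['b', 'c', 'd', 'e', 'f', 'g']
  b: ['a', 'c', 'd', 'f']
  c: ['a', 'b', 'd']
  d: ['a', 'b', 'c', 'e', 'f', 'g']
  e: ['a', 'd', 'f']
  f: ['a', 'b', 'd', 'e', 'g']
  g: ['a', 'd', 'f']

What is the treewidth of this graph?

3

A width-3 tree decomposition is:
Bags: B1 = {a, b, d, f}  B2 = {a, d, f, g}  B3 = {a, b, c, d}  B4 = {a, d, e, f}
Tree: B1–B2, B1–B3, B1–B4
The largest bag has 4 vertices, giving width 3; this decomposition certifies tw(G) ≤ 3. On the other hand G contains the 4-clique {a, b, c, d}. A clique must lie in a single bag of any decomposition, so no decomposition can have width below 3. The upper and lower bounds meet at 3, so that is the treewidth.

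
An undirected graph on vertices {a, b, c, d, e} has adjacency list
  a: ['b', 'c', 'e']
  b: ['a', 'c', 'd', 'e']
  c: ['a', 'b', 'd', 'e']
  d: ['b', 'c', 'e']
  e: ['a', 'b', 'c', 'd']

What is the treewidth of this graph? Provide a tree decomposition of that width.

Treewidth 3.
Bags: B1 = {a, b, c, e}  B2 = {b, c, d, e}
Tree: B1–B2

The largest bag has 4 vertices, giving width 3; this decomposition certifies tw(G) ≤ 3. For the lower bound, the 4 vertices {b, c, d, e} are pairwise adjacent, and any tree decomposition puts a clique entirely inside one bag — forcing width ≥ 3. Therefore the treewidth is 3.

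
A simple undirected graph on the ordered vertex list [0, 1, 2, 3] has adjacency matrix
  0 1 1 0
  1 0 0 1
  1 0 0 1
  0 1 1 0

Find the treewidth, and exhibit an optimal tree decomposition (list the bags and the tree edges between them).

Treewidth 2.
One optimal decomposition is:
Bags: B1 = {0, 1, 3}  B2 = {0, 2, 3}
Tree: B1–B2

Every bag has size at most 3, so the width is 3 − 1 = 2 and tw(G) ≤ 2. For the lower bound, G contains the cycle 3–1–0–2–3, so G is not a forest; only forests have treewidth ≤ 1, hence tw(G) ≥ 2. Hence tw(G) = 2 exactly.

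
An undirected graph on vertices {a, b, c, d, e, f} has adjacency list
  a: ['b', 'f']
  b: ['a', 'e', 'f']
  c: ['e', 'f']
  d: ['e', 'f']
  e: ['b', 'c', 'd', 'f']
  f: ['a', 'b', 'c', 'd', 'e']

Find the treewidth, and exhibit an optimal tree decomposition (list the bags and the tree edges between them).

Each bag holds 3 vertices, so the decomposition has width 2, which upper-bounds the treewidth. On the other hand G contains the 3-clique {d, e, f}. A clique must lie in a single bag of any decomposition, so no decomposition can have width below 2. The upper and lower bounds meet at 2, so that is the treewidth.

Treewidth 2.
Bags: B1 = {b, e, f}  B2 = {d, e, f}  B3 = {c, e, f}  B4 = {a, b, f}
Tree: B1–B2, B2–B3, B1–B4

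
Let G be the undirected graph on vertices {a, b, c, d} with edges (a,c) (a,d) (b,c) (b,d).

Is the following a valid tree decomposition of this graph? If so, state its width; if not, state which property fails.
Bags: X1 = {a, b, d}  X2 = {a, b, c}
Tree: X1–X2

Yes; width 2.

Checking the three conditions: (i) the bags cover all of {a, b, c, d}; (ii) for each edge, some bag contains both endpoints; (iii) the bags containing any fixed vertex form a subtree. All hold, so the decomposition is valid with width 3 − 1 = 2.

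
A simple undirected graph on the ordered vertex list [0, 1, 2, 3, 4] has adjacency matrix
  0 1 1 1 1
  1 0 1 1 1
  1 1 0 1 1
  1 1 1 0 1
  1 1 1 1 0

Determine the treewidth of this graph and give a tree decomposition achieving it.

With just one bag of size 5, the width is 5 − 1 = 4, so tw(G) ≤ 4. On the other hand G contains the 5-clique {0, 1, 2, 3, 4}. A clique must lie in a single bag of any decomposition, so no decomposition can have width below 4. Combining the bounds, tw(G) = 4.

Treewidth 4.
Bags: B1 = {0, 1, 2, 3, 4}
Tree: (single bag)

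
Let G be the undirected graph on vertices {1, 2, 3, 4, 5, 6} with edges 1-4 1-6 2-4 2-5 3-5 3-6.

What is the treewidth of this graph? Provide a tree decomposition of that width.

Each bag holds 3 vertices, so the decomposition has width 2, which upper-bounds the treewidth. The edges 2–4–1–6–3–5–2 form a cycle, so G is not a tree and its treewidth is at least 2. Hence tw(G) = 2 exactly.

Treewidth 2.
One such decomposition:
Bags: B1 = {1, 2, 4}  B2 = {1, 2, 6}  B3 = {2, 3, 6}  B4 = {2, 3, 5}
Tree: B1–B2, B2–B3, B3–B4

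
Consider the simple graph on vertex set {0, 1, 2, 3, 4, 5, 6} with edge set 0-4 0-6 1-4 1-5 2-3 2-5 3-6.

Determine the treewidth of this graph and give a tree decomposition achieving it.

Treewidth 2.
Bags: B1 = {2, 3, 5}  B2 = {1, 3, 5}  B3 = {1, 3, 4}  B4 = {0, 3, 4}  B5 = {0, 3, 6}
Tree: B1–B2, B2–B3, B3–B4, B4–B5

Each bag holds 3 vertices, so the decomposition has width 2, which upper-bounds the treewidth. The edges 3–2–5–1–4–0–6–3 form a cycle, so G is not a tree and its treewidth is at least 2. Hence tw(G) = 2 exactly.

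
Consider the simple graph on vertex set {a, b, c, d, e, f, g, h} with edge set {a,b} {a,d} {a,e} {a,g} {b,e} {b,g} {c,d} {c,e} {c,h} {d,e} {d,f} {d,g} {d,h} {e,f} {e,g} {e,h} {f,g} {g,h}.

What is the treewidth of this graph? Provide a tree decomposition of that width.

Treewidth 3.
Bags: B1 = {a, d, e, g}  B2 = {d, e, f, g}  B3 = {d, e, g, h}  B4 = {a, b, e, g}  B5 = {c, d, e, h}
Tree: B1–B2, B1–B3, B1–B4, B3–B5

The largest bag has 4 vertices, giving width 3; this decomposition certifies tw(G) ≤ 3. Conversely, {d, e, g, h} is a clique of size 4, and the vertices of any clique must share a bag in every tree decomposition; so some bag has ≥ 4 vertices and tw(G) ≥ 3. Therefore the treewidth is 3.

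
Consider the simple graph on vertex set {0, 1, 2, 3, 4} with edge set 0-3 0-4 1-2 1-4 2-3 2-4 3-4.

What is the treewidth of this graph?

A width-2 tree decomposition is:
Bags: B1 = {2, 3, 4}  B2 = {1, 2, 4}  B3 = {0, 3, 4}
Tree: B1–B2, B1–B3
Each bag holds 3 vertices, so the decomposition has width 2, which upper-bounds the treewidth. On the other hand G contains the 3-clique {0, 3, 4}. A clique must lie in a single bag of any decomposition, so no decomposition can have width below 2. Combining the bounds, tw(G) = 2.

2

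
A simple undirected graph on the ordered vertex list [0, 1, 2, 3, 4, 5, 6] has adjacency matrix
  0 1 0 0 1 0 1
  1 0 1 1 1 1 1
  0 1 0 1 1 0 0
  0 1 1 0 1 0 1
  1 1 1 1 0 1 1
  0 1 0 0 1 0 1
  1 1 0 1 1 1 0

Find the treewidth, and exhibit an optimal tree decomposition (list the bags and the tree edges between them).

Treewidth 3.
One optimal decomposition is:
Bags: B1 = {1, 4, 5, 6}  B2 = {1, 3, 4, 6}  B3 = {1, 2, 3, 4}  B4 = {0, 1, 4, 6}
Tree: B1–B2, B2–B3, B2–B4

The largest bag has 4 vertices, giving width 3; this decomposition certifies tw(G) ≤ 3. On the other hand G contains the 4-clique {1, 2, 3, 4}. A clique must lie in a single bag of any decomposition, so no decomposition can have width below 3. Combining the bounds, tw(G) = 3.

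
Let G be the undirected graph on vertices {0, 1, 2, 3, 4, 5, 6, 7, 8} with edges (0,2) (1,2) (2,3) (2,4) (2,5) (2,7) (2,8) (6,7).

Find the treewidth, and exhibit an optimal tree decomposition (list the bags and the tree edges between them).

Treewidth 1.
One such decomposition:
Bags: B1 = {2, 8}  B2 = {2, 5}  B3 = {2, 4}  B4 = {2, 7}  B5 = {2, 3}  B6 = {6, 7}  B7 = {1, 2}  B8 = {0, 2}
Tree: B1–B2, B2–B3, B2–B4, B1–B5, B4–B6, B4–B7, B3–B8

The largest bag has 2 vertices, giving width 1; this decomposition certifies tw(G) ≤ 1. Any graph with an edge has treewidth ≥ 1, and G has the edge 2–8. The upper and lower bounds meet at 1, so that is the treewidth.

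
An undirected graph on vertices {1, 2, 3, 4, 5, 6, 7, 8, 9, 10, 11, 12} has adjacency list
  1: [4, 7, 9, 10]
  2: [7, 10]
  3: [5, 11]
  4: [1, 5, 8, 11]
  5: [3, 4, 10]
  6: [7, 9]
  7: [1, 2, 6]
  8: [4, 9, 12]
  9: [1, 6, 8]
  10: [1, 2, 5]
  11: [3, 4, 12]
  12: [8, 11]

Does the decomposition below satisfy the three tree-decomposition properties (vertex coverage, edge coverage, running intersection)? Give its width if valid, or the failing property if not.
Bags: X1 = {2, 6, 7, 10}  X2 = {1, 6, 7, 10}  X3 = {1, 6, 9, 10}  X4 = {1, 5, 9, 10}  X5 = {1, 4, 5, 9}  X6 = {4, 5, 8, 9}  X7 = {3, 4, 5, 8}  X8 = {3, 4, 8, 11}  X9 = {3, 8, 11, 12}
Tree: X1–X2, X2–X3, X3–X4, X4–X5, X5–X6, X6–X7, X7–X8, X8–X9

Yes; width 3.

Every vertex of G appears in some bag (union = {1, 2, 3, 4, 5, 6, 7, 8, 9, 10, 11, 12}); every edge is covered by a bag; and for each vertex v the set of bags containing v is connected in the bag tree. The decomposition is therefore valid. The largest bag has 4 vertices, so the width is 3.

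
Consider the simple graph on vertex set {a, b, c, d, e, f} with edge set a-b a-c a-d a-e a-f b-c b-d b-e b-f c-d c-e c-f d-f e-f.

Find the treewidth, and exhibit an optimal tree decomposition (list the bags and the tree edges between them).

Treewidth 4.
Bags: B1 = {a, b, c, d, f}  B2 = {a, b, c, e, f}
Tree: B1–B2

Each bag holds 5 vertices, so the decomposition has width 4, which upper-bounds the treewidth. On the other hand G contains the 5-clique {a, b, c, d, f}. A clique must lie in a single bag of any decomposition, so no decomposition can have width below 4. Hence tw(G) = 4 exactly.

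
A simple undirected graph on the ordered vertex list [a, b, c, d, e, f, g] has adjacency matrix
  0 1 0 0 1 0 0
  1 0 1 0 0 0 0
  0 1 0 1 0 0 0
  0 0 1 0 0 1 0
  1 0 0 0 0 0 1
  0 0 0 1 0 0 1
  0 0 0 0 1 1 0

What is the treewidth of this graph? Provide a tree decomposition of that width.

Each bag holds 3 vertices, so the decomposition has width 2, which upper-bounds the treewidth. The edges f–d–c–b–a–e–g–f form a cycle, so G is not a tree and its treewidth is at least 2. Combining the bounds, tw(G) = 2.

Treewidth 2.
One optimal decomposition is:
Bags: B1 = {c, d, f}  B2 = {b, c, f}  B3 = {a, b, f}  B4 = {a, e, f}  B5 = {e, f, g}
Tree: B1–B2, B2–B3, B3–B4, B4–B5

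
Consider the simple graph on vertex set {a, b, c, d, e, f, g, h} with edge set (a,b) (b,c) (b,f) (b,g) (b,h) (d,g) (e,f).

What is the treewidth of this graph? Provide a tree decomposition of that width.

Every bag has size at most 2, so the width is 2 − 1 = 1 and tw(G) ≤ 1. G has an edge, so its treewidth is at least 1. Therefore the treewidth is 1.

Treewidth 1.
One such decomposition:
Bags: B1 = {b, c}  B2 = {a, b}  B3 = {b, f}  B4 = {b, g}  B5 = {e, f}  B6 = {d, g}  B7 = {b, h}
Tree: B1–B2, B2–B3, B1–B4, B3–B5, B4–B6, B2–B7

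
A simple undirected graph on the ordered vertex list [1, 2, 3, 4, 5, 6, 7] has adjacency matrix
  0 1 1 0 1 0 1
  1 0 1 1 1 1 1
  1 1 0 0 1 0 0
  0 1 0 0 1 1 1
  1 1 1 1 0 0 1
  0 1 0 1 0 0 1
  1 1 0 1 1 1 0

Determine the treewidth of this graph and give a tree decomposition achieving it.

The largest bag has 4 vertices, giving width 3; this decomposition certifies tw(G) ≤ 3. Conversely, {1, 2, 3, 5} is a clique of size 4, and the vertices of any clique must share a bag in every tree decomposition; so some bag has ≥ 4 vertices and tw(G) ≥ 3. Therefore the treewidth is 3.

Treewidth 3.
One such decomposition:
Bags: B1 = {2, 4, 5, 7}  B2 = {1, 2, 5, 7}  B3 = {1, 2, 3, 5}  B4 = {2, 4, 6, 7}
Tree: B1–B2, B2–B3, B1–B4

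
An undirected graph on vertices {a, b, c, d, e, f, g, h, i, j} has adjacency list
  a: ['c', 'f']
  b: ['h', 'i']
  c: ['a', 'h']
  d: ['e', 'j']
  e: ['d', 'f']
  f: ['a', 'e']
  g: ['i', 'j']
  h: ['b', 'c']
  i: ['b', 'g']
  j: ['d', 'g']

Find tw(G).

A width-2 tree decomposition is:
Bags: B1 = {a, c, h}  B2 = {a, f, h}  B3 = {e, f, h}  B4 = {d, e, h}  B5 = {d, h, j}  B6 = {g, h, j}  B7 = {g, h, i}  B8 = {b, h, i}
Tree: B1–B2, B2–B3, B3–B4, B4–B5, B5–B6, B6–B7, B7–B8
Every bag has size at most 3, so the width is 3 − 1 = 2 and tw(G) ≤ 2. For the lower bound, G contains the cycle h–c–a–f–e–d–j–g–i–b–h, so G is not a forest; only forests have treewidth ≤ 1, hence tw(G) ≥ 2. The upper and lower bounds meet at 2, so that is the treewidth.

2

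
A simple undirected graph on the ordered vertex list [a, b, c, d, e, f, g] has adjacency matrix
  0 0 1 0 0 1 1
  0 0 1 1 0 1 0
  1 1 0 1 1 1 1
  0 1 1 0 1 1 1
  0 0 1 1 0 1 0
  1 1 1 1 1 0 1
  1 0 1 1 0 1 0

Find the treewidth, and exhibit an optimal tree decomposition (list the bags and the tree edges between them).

Treewidth 3.
Bags: B1 = {c, d, e, f}  B2 = {c, d, f, g}  B3 = {b, c, d, f}  B4 = {a, c, f, g}
Tree: B1–B2, B1–B3, B2–B4

Every bag has size at most 4, so the width is 4 − 1 = 3 and tw(G) ≤ 3. On the other hand G contains the 4-clique {c, d, f, g}. A clique must lie in a single bag of any decomposition, so no decomposition can have width below 3. Combining the bounds, tw(G) = 3.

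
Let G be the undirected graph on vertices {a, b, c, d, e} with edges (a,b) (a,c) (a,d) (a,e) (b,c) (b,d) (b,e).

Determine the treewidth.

A width-2 tree decomposition is:
Bags: B1 = {a, b, d}  B2 = {a, b, e}  B3 = {a, b, c}
Tree: B1–B2, B1–B3
Each bag holds 3 vertices, so the decomposition has width 2, which upper-bounds the treewidth. Conversely, {a, b, d} is a clique of size 3, and the vertices of any clique must share a bag in every tree decomposition; so some bag has ≥ 3 vertices and tw(G) ≥ 2. Combining the bounds, tw(G) = 2.

2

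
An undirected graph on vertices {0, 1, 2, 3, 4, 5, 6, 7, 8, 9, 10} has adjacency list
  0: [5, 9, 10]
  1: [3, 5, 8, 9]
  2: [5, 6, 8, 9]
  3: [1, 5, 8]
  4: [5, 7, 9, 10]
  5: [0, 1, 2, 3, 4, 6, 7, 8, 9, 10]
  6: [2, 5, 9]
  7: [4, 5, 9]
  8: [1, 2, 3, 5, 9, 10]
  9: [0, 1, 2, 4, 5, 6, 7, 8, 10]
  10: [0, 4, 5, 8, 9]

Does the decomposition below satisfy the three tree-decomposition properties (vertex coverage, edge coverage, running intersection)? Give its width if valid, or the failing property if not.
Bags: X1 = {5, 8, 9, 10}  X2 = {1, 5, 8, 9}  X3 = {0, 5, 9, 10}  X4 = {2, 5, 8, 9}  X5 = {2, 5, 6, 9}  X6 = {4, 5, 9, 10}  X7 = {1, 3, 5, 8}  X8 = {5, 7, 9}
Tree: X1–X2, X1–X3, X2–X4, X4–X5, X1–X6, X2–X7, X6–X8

A tree decomposition must satisfy three properties: every vertex lies in some bag; for every edge, both endpoints lie together in some bag; and for every vertex, the bags containing it form a connected subtree. Here edge (4,7) lies in no bag, so the decomposition is invalid.

No — edge (4,7) lies in no bag.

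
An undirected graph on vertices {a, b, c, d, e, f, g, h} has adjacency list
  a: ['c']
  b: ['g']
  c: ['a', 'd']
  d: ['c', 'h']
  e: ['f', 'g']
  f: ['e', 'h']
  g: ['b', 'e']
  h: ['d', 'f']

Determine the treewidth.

A width-1 tree decomposition is:
Bags: B1 = {a, c}  B2 = {c, d}  B3 = {d, h}  B4 = {f, h}  B5 = {e, f}  B6 = {e, g}  B7 = {b, g}
Tree: B1–B2, B2–B3, B3–B4, B4–B5, B5–B6, B6–B7
The largest bag has 2 vertices, giving width 1; this decomposition certifies tw(G) ≤ 1. Any graph with an edge has treewidth ≥ 1, and G has the edge a–c. Combining the bounds, tw(G) = 1.

1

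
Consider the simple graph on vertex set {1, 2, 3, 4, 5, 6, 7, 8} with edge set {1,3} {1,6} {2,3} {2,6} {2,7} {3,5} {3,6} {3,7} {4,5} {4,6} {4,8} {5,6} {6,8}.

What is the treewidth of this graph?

A width-2 tree decomposition is:
Bags: B1 = {2, 3, 6}  B2 = {2, 3, 7}  B3 = {3, 5, 6}  B4 = {4, 5, 6}  B5 = {1, 3, 6}  B6 = {4, 6, 8}
Tree: B1–B2, B1–B3, B3–B4, B3–B5, B4–B6
Each bag holds 3 vertices, so the decomposition has width 2, which upper-bounds the treewidth. Conversely, {4, 6, 8} is a clique of size 3, and the vertices of any clique must share a bag in every tree decomposition; so some bag has ≥ 3 vertices and tw(G) ≥ 2. Hence tw(G) = 2 exactly.

2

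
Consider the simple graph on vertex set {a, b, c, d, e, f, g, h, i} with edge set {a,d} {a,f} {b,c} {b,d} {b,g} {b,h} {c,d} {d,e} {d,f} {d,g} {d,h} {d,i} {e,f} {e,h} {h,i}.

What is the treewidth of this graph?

2

A width-2 tree decomposition is:
Bags: B1 = {d, e, h}  B2 = {b, d, h}  B3 = {d, e, f}  B4 = {b, c, d}  B5 = {d, h, i}  B6 = {b, d, g}  B7 = {a, d, f}
Tree: B1–B2, B1–B3, B2–B4, B1–B5, B4–B6, B3–B7
Each bag holds 3 vertices, so the decomposition has width 2, which upper-bounds the treewidth. For the lower bound, the 3 vertices {d, e, f} are pairwise adjacent, and any tree decomposition puts a clique entirely inside one bag — forcing width ≥ 2. Hence tw(G) = 2 exactly.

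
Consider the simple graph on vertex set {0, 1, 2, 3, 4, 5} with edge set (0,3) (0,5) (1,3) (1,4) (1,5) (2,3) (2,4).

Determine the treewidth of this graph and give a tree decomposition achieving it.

The largest bag has 3 vertices, giving width 2; this decomposition certifies tw(G) ≤ 2. The edges 4–2–3–1–4 form a cycle, so G is not a tree and its treewidth is at least 2. Hence tw(G) = 2 exactly.

Treewidth 2.
Bags: B1 = {1, 2, 4}  B2 = {1, 2, 3}  B3 = {1, 3, 5}  B4 = {0, 3, 5}
Tree: B1–B2, B2–B3, B3–B4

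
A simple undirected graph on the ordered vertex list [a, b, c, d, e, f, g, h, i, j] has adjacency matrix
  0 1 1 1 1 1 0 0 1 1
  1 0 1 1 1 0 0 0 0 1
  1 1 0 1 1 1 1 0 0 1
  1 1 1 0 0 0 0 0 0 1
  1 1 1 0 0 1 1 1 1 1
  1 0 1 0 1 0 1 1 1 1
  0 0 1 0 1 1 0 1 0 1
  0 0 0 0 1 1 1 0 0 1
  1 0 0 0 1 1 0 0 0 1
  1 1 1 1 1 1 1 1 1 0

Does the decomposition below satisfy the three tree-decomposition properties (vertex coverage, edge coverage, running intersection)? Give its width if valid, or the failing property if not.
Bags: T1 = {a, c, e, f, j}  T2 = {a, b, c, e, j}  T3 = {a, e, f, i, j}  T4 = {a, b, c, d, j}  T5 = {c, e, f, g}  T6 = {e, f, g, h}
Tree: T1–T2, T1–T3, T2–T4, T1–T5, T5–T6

A tree decomposition must satisfy three properties: every vertex lies in some bag; for every edge, both endpoints lie together in some bag; and for every vertex, the bags containing it form a connected subtree. Here edge (j,g) lies in no bag, so the decomposition is invalid.

No — edge (j,g) lies in no bag.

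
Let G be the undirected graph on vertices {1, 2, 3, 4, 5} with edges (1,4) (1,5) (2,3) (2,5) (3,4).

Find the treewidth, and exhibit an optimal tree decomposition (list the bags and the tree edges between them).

Every bag has size at most 3, so the width is 3 − 1 = 2 and tw(G) ≤ 2. Since 1–4–3–2–5–1 is a cycle in G, G is not acyclic. Forests are exactly the graphs of treewidth ≤ 1, so tw(G) ≥ 2. The upper and lower bounds meet at 2, so that is the treewidth.

Treewidth 2.
One such decomposition:
Bags: B1 = {1, 3, 4}  B2 = {1, 2, 3}  B3 = {1, 2, 5}
Tree: B1–B2, B2–B3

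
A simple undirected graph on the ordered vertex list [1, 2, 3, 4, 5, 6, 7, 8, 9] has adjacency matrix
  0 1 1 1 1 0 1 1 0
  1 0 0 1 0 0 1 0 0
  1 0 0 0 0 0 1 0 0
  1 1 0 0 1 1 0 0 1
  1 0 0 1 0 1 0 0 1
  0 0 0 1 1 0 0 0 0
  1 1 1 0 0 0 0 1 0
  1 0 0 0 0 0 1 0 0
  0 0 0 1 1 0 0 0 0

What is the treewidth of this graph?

A width-2 tree decomposition is:
Bags: B1 = {1, 2, 7}  B2 = {1, 7, 8}  B3 = {1, 2, 4}  B4 = {1, 4, 5}  B5 = {4, 5, 9}  B6 = {4, 5, 6}  B7 = {1, 3, 7}
Tree: B1–B2, B1–B3, B3–B4, B4–B5, B4–B6, B1–B7
The largest bag has 3 vertices, giving width 2; this decomposition certifies tw(G) ≤ 2. On the other hand G contains the 3-clique {1, 2, 4}. A clique must lie in a single bag of any decomposition, so no decomposition can have width below 2. Combining the bounds, tw(G) = 2.

2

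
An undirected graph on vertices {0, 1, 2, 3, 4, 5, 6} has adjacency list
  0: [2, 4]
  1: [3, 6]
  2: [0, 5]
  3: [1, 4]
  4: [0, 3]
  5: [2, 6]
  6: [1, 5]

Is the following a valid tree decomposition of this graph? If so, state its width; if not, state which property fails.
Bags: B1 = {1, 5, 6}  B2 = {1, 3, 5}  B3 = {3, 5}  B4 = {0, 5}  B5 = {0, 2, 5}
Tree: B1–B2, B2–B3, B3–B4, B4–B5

No — vertex 4 appears in no bag.

A tree decomposition must satisfy three properties: every vertex lies in some bag; for every edge, both endpoints lie together in some bag; and for every vertex, the bags containing it form a connected subtree. Here vertex 4 appears in no bag, so the decomposition is invalid.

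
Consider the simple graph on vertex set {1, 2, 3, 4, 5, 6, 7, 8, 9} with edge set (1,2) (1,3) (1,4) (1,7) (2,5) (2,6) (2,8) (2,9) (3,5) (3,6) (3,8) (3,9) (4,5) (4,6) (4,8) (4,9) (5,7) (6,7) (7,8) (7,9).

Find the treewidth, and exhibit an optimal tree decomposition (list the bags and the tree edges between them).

Treewidth 4.
One such decomposition:
Bags: B1 = {2, 3, 4, 7, 8}  B2 = {2, 3, 4, 6, 7}  B3 = {2, 3, 4, 7, 9}  B4 = {2, 3, 4, 5, 7}  B5 = {1, 2, 3, 4, 7}
Tree: B1–B2, B2–B3, B3–B4, B4–B5

The largest bag has 5 vertices, giving width 4; this decomposition certifies tw(G) ≤ 4. For the lower bound: the 5 vertex sets {2,8}, {4,6}, {7,9}, {3}, {5} are disjoint, each induces a connected subgraph, and every pair is joined by at least one edge of G. Contracting each set to a single vertex therefore yields K_{5} as a minor, and since treewidth is minor-monotone, tw(G) ≥ tw(K_{5}) = 4. Combining the bounds, tw(G) = 4.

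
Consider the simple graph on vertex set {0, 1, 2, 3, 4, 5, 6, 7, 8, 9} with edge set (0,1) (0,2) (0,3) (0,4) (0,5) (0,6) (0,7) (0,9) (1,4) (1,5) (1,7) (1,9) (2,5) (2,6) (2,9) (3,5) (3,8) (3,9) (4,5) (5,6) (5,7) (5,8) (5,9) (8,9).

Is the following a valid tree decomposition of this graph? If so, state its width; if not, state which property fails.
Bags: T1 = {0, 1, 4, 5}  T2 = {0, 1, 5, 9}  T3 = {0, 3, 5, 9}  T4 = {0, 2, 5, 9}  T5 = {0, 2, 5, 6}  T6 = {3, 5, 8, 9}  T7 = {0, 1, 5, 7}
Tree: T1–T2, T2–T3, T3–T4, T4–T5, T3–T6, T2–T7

Yes; width 3.

Every vertex of G appears in some bag (union = {0, 1, 2, 3, 4, 5, 6, 7, 8, 9}); every edge is covered by a bag; and for each vertex v the set of bags containing v is connected in the bag tree. The decomposition is therefore valid. The largest bag has 4 vertices, so the width is 3.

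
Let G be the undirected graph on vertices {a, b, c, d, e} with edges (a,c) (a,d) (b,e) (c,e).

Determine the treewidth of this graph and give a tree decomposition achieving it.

Each bag holds 2 vertices, so the decomposition has width 1, which upper-bounds the treewidth. G has an edge, so its treewidth is at least 1. Hence tw(G) = 1 exactly.

Treewidth 1.
Bags: B1 = {b, e}  B2 = {c, e}  B3 = {a, c}  B4 = {a, d}
Tree: B1–B2, B2–B3, B3–B4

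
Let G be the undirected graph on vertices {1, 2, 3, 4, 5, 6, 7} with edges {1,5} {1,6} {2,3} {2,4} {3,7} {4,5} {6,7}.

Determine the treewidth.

2

A width-2 tree decomposition is:
Bags: B1 = {1, 6, 7}  B2 = {1, 5, 7}  B3 = {4, 5, 7}  B4 = {2, 4, 7}  B5 = {2, 3, 7}
Tree: B1–B2, B2–B3, B3–B4, B4–B5
The largest bag has 3 vertices, giving width 2; this decomposition certifies tw(G) ≤ 2. For the lower bound, G contains the cycle 7–6–1–5–4–2–3–7, so G is not a forest; only forests have treewidth ≤ 1, hence tw(G) ≥ 2. Therefore the treewidth is 2.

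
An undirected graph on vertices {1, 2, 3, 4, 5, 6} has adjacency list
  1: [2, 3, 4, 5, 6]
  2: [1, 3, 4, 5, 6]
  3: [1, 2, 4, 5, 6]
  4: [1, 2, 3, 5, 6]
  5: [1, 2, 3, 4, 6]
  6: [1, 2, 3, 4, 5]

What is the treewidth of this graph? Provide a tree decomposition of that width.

With just one bag of size 6, the width is 6 − 1 = 5, so tw(G) ≤ 5. On the other hand G contains the 6-clique {1, 2, 3, 4, 5, 6}. A clique must lie in a single bag of any decomposition, so no decomposition can have width below 5. The upper and lower bounds meet at 5, so that is the treewidth.

Treewidth 5.
One such decomposition:
Bags: B1 = {1, 2, 3, 4, 5, 6}
Tree: (single bag)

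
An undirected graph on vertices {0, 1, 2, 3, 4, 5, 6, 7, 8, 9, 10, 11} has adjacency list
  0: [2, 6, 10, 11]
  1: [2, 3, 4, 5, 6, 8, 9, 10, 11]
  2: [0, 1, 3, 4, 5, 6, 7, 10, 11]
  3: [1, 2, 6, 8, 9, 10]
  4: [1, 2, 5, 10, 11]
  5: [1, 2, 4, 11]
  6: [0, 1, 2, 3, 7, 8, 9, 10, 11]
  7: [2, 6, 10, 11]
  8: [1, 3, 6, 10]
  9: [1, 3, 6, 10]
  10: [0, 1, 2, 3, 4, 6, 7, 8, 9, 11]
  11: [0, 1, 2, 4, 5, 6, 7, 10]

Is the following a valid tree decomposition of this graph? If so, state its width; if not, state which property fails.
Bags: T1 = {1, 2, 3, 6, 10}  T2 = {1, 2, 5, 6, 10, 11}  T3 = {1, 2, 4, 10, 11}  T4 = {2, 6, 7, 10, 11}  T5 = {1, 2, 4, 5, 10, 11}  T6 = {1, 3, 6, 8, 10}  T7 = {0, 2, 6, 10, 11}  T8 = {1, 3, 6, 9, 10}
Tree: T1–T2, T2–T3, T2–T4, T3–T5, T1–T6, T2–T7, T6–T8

A tree decomposition must satisfy three properties: every vertex lies in some bag; for every edge, both endpoints lie together in some bag; and for every vertex, the bags containing it form a connected subtree. Here bags containing vertex 5 are not connected in the tree, so the decomposition is invalid.

No — bags containing vertex 5 are not connected in the tree.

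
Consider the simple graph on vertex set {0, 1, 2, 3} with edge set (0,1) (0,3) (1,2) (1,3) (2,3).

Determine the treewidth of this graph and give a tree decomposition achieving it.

Treewidth 2.
One such decomposition:
Bags: B1 = {0, 1, 3}  B2 = {1, 2, 3}
Tree: B1–B2

The largest bag has 3 vertices, giving width 2; this decomposition certifies tw(G) ≤ 2. On the other hand G contains the 3-clique {0, 1, 3}. A clique must lie in a single bag of any decomposition, so no decomposition can have width below 2. Therefore the treewidth is 2.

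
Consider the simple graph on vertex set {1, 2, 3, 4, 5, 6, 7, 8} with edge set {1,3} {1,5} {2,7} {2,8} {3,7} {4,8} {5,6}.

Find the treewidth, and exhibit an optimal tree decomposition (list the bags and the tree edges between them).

Every bag has size at most 2, so the width is 2 − 1 = 1 and tw(G) ≤ 1. Since G has at least one edge (e.g. 6–5), it is not an edgeless graph, so tw(G) ≥ 1. Therefore the treewidth is 1.

Treewidth 1.
One optimal decomposition is:
Bags: B1 = {5, 6}  B2 = {1, 5}  B3 = {1, 3}  B4 = {3, 7}  B5 = {2, 7}  B6 = {2, 8}  B7 = {4, 8}
Tree: B1–B2, B2–B3, B3–B4, B4–B5, B5–B6, B6–B7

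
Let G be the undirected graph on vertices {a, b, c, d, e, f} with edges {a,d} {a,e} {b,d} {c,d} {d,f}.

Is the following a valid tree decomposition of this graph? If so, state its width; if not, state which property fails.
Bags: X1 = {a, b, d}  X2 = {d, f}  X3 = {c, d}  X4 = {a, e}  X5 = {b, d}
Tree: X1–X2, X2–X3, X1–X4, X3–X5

No — bags containing vertex b are not connected in the tree.

A tree decomposition must satisfy three properties: every vertex lies in some bag; for every edge, both endpoints lie together in some bag; and for every vertex, the bags containing it form a connected subtree. Here bags containing vertex b are not connected in the tree, so the decomposition is invalid.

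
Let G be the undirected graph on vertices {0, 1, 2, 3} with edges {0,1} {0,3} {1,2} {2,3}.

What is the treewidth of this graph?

2

A width-2 tree decomposition is:
Bags: B1 = {0, 1, 2}  B2 = {0, 2, 3}
Tree: B1–B2
Each bag holds 3 vertices, so the decomposition has width 2, which upper-bounds the treewidth. Since 0–1–2–3–0 is a cycle in G, G is not acyclic. Forests are exactly the graphs of treewidth ≤ 1, so tw(G) ≥ 2. Therefore the treewidth is 2.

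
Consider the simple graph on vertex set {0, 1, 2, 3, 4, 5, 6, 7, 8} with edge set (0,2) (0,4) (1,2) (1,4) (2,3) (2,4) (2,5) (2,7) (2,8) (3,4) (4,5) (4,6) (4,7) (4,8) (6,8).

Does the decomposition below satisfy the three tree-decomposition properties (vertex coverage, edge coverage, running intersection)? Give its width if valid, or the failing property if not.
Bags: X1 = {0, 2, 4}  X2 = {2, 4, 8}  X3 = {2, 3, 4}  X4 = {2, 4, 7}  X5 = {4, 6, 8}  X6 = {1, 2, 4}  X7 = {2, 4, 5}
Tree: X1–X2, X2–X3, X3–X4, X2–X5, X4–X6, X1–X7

Yes; width 2.

Every vertex of G appears in some bag (union = {0, 1, 2, 3, 4, 5, 6, 7, 8}); every edge is covered by a bag; and for each vertex v the set of bags containing v is connected in the bag tree. The decomposition is therefore valid. The largest bag has 3 vertices, so the width is 2.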